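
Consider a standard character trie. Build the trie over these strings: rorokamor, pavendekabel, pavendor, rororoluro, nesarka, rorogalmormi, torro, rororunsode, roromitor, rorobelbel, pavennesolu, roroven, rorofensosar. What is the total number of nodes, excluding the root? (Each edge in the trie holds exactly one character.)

83

Insert word by word; a character creates a node only if that edge doesn't already exist:
  "rorokamor" → 9 new (r, o, r, o, k, a, m, o, r)
  "pavendekabel" → 12 new (p, a, v, e, n, d, e, k, a, b, e, l)
  "pavendor" → prefix "pavend" already present; 2 new (o, r)
  "rororoluro" → prefix "roro" already present; 6 new (r, o, l, u, r, o)
  "nesarka" → 7 new (n, e, s, a, r, k, a)
  "rorogalmormi" → prefix "roro" already present; 8 new (g, a, l, m, o, r, m, i)
  "torro" → 5 new (t, o, r, r, o)
  "rororunsode" → prefix "roror" already present; 6 new (u, n, s, o, d, e)
  "roromitor" → prefix "roro" already present; 5 new (m, i, t, o, r)
  "rorobelbel" → prefix "roro" already present; 6 new (b, e, l, b, e, l)
  "pavennesolu" → prefix "paven" already present; 6 new (n, e, s, o, l, u)
  "roroven" → prefix "roro" already present; 3 new (v, e, n)
  "rorofensosar" → prefix "roro" already present; 8 new (f, e, n, s, o, s, a, r)
Total nodes = 9 + 12 + 2 + 6 + 7 + 8 + 5 + 6 + 5 + 6 + 6 + 3 + 8 = 83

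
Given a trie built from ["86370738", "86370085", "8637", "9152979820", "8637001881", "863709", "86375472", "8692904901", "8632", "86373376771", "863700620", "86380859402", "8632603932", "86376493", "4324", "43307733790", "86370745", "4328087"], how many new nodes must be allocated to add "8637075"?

"863707" is already a path in the trie; the remaining "5" must be added.
Each of the 1 remaining characters creates one node.

1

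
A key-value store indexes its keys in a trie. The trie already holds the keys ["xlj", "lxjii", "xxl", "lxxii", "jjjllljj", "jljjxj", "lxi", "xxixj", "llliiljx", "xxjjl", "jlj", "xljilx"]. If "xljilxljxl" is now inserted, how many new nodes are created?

"xljilx" is already a path in the trie; the remaining "ljxl" must be added.
So 10 − 6 = 4 new nodes.

4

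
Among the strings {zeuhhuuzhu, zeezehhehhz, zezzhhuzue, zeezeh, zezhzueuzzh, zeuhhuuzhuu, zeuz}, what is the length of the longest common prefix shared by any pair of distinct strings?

The deepest shared node is where two words last agree before diverging.
e.g. "zeuhhuuzhu" and "zeuhhuuzhuu" share the prefix "zeuhhuuzhu" of length 10; no pair shares a longer one.
Longest shared-prefix length: 10

10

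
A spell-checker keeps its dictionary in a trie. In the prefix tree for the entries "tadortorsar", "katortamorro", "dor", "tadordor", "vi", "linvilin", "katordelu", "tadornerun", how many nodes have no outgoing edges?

Leaves are exactly the stored words that no other stored word extends.
Those words: "dor", "katordelu", "katortamorro", "linvilin", "tadordor", "tadornerun", "tadortorsar", "vi"
Leaf count: 8

8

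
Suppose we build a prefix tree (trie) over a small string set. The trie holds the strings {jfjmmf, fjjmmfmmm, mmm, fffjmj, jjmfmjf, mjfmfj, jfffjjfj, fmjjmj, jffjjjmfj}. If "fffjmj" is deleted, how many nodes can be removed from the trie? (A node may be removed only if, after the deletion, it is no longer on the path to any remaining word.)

After clearing the end-marker at "fffjmj", prune upward until reaching a node still needed by another word.
The suffix "ffjmj" (5 nodes) is used only by "fffjmj"; the node for "f" still has the child "j", so pruning stops there.
Nodes removed: 5

5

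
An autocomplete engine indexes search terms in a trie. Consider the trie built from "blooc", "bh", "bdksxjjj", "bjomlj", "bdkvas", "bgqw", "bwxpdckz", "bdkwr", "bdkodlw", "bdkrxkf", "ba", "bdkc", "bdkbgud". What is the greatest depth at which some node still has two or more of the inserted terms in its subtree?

Look for the deepest trie node that still has at least two words in its subtree.
e.g. "bdkbgud" and "bdkc" share the prefix "bdk" of length 3; no pair shares a longer one.
Longest shared-prefix length: 3

3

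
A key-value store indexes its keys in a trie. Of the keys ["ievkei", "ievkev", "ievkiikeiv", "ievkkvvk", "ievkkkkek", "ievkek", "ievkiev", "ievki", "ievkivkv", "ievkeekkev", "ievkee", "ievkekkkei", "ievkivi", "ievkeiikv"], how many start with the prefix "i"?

14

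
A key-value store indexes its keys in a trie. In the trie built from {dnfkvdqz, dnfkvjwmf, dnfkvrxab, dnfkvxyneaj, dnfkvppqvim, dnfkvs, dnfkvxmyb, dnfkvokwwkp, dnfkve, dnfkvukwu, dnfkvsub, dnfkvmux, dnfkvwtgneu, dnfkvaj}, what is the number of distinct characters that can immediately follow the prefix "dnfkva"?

The children of the "dnfkva" node are the distinct next characters among strings starting with "dnfkva".
Characters that immediately follow "dnfkva" among the stored strings: {j}.
That node has 1 child edge.

1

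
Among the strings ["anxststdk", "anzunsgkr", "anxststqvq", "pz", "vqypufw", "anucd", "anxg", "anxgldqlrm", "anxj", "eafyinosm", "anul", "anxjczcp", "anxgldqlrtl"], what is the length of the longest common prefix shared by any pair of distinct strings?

9

Equivalently: take the maximum, over all pairs, of their longest common prefix length.
e.g. "anxgldqlrm" and "anxgldqlrtl" share the prefix "anxgldqlr" of length 9; no pair shares a longer one.
Longest shared-prefix length: 9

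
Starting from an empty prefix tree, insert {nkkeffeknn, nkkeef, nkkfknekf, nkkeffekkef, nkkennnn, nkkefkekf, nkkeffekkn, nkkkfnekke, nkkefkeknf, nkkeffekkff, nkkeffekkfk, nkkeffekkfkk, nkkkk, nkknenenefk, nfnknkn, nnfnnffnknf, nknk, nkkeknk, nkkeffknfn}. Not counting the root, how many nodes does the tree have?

77

Count nodes per top-level branch (shared prefixes stored once):
  'n'-branch (nfnknkn, nkkeef, nkkeffekkef, nkkeffekkff, nkkeffekkfk, nkkeffekkfkk, nkkeffekkn, nkkeffeknn, nkkeffknfn, nkkefkekf, nkkefkeknf, nkkeknk, nkkennnn, nkkfknekf, nkkkfnekke, nkkkk, nkknenenefk, nknk, nnfnnffnknf): 77 nodes
Sum: 77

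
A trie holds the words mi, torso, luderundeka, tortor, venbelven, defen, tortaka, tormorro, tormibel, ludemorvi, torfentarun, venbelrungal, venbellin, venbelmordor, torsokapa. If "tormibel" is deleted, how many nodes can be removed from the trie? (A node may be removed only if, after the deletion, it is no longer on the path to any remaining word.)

Walk "tormibel" from the leaf back toward the root, removing each node that no remaining word uses.
The suffix "ibel" (4 nodes) is used only by "tormibel"; the node for "torm" still has the child "o", so pruning stops there.
Nodes removed: 4

4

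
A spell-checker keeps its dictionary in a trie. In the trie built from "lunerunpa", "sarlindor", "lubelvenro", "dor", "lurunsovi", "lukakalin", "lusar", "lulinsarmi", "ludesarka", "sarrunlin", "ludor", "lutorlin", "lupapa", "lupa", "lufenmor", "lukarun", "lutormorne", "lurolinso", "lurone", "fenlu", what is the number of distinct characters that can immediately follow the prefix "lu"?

Walk "lu" from the root, arriving at one node.
Characters that immediately follow "lu" among the stored strings: {b, d, f, k, l, n, p, r, s, t}.
That node has 10 child edges.

10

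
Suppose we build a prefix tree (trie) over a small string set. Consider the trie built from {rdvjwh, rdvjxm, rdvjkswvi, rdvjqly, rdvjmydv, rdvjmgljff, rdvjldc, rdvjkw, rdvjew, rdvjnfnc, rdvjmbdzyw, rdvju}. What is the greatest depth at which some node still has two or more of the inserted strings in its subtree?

Equivalently: take the maximum, over all pairs, of their longest common prefix length.
e.g. "rdvjkswvi" and "rdvjkw" share the prefix "rdvjk" of length 5; no pair shares a longer one.
Longest shared-prefix length: 5

5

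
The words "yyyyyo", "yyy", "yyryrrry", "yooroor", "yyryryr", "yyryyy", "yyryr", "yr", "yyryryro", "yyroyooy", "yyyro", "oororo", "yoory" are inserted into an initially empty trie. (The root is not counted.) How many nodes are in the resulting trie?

Count nodes per top-level branch (shared prefixes stored once):
  'o'-branch (oororo): 6 nodes
  'y'-branch (yooroor, yoory, yr, yyroyooy, yyryr, yyryrrry, yyryryr, yyryryro, yyryyy, yyy, yyyro, yyyyyo): 32 nodes
Sum: 38

38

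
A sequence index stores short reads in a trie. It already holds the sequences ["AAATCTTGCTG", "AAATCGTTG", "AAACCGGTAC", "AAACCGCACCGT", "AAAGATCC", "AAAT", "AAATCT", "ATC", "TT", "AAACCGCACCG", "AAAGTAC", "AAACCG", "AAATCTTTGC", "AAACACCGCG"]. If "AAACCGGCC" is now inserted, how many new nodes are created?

2

The longest prefix of "AAACCGGCC" already in the trie is "AAACCGG" (length 7).
Each of the 2 remaining characters creates one node.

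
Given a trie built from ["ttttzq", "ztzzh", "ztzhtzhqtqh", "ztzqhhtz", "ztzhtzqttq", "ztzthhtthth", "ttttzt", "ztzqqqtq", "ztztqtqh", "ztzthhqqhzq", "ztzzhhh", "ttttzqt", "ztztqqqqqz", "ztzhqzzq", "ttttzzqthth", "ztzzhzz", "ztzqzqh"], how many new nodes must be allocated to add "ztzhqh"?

Walking "ztzhqh" from the root, the first 5 characters ("ztzhq") follow existing edges; "h" is the first miss.
So 6 − 5 = 1 new nodes.

1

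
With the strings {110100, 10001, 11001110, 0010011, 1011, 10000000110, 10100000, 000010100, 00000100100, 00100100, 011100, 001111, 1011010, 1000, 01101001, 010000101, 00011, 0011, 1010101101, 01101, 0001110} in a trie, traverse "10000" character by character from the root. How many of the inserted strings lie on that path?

1

Traverse "10000" character by character; count nodes along the way that are marked as word ends.
Prefixes of the query that are stored words: "1000"
Count: 1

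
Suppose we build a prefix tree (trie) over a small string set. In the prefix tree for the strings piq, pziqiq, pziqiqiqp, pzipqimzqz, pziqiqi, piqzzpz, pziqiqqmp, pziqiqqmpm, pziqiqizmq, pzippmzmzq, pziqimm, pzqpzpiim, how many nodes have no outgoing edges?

8

A leaf is a node with no children — equivalently, the end of a word that is not a proper prefix of any other stored word.
Those words: "piqzzpz", "pzippmzmzq", "pzipqimzqz", "pziqimm", "pziqiqiqp", "pziqiqizmq", "pziqiqqmpm", "pzqpzpiim"
Leaf count: 8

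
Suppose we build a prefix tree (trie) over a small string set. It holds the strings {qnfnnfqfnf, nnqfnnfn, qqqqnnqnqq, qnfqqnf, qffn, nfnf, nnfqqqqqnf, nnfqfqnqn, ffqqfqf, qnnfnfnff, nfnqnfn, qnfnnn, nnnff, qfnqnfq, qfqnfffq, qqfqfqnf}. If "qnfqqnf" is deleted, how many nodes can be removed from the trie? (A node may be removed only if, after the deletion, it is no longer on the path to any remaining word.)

A node on "qnfqqnf"'s path can go only if nothing else ends at it or branches off below it.
The suffix "qqnf" (4 nodes) is used only by "qnfqqnf"; the node for "qnf" still has the child "n", so pruning stops there.
Nodes removed: 4

4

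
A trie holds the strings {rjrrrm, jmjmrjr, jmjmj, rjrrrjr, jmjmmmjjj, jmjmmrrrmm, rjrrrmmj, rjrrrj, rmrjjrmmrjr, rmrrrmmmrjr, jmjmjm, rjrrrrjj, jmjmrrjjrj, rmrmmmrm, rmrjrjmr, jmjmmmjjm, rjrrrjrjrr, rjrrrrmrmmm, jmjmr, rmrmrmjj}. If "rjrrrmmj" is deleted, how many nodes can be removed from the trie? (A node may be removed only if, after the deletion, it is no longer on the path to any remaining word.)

2

A node on "rjrrrmmj"'s path can go only if nothing else ends at it or branches off below it.
The suffix "mj" (2 nodes) is used only by "rjrrrmmj"; "rjrrrm" is itself a stored word, so pruning stops there.
Nodes removed: 2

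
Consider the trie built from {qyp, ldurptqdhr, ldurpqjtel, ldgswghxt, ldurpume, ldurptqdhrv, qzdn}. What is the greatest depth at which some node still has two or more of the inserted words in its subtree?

10

The deepest shared node is where two words last agree before diverging.
e.g. "ldurptqdhr" and "ldurptqdhrv" share the prefix "ldurptqdhr" of length 10; no pair shares a longer one.
Longest shared-prefix length: 10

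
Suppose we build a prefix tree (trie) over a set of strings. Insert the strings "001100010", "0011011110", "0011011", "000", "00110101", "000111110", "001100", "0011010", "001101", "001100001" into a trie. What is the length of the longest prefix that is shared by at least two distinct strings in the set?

7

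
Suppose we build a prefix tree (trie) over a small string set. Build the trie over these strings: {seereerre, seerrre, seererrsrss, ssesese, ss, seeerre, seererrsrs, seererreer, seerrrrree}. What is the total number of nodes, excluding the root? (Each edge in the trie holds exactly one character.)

35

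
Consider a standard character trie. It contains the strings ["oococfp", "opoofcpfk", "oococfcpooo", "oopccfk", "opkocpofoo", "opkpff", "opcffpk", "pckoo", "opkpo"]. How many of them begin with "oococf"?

Traverse to the node for "oococf", then collect every word in that subtree.
Words under "oococf": oococfcpooo, oococfp
Count: 2

2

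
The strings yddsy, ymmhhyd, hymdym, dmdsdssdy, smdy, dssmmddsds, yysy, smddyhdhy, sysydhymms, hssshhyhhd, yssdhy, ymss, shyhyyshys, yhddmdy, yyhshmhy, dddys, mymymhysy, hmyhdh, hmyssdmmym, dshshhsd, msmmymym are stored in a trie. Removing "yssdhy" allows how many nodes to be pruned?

5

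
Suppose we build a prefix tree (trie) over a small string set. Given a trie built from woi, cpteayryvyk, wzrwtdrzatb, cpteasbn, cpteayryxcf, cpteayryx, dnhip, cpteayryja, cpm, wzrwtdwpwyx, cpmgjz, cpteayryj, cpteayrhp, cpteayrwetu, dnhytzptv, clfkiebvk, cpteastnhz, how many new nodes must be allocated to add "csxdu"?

4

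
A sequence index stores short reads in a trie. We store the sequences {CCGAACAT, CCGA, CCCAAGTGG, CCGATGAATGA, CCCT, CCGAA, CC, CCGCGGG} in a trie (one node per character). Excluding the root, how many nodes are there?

27

Trie structure (* marks end of a word):
(root)
└─ C
   └─ C *
      ├─ C
      │  ├─ A
      │  │  └─ A
      │  │     └─ G
      │  │        └─ T
      │  │           └─ G
      │  │              └─ G *
      │  └─ T *
      └─ G
         ├─ A *
         │  ├─ A *
         │  │  └─ C
         │  │     └─ A
         │  │        └─ T *
         │  └─ T
         │     └─ G
         │        └─ A
         │           └─ A
         │              └─ T
         │                 └─ G
         │                    └─ A *
         └─ C
            └─ G
               └─ G
                  └─ G *
Counting every labelled node above: 27.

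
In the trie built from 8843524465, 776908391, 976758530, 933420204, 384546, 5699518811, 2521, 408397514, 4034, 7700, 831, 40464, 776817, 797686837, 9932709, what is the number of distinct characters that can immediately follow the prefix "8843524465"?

The children of the "8843524465" node are the distinct next characters among strings starting with "8843524465".
No stored string extends past "8843524465".
That node has 0 child edges.

0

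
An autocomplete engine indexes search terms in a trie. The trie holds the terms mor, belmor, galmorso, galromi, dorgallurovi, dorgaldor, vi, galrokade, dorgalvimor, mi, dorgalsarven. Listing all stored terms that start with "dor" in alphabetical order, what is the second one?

dorgallurovi

Words with prefix "dor", in lexicographic order: "dorgaldor", "dorgallurovi", "dorgalsarven", "dorgalvimor"
Position 2: dorgallurovi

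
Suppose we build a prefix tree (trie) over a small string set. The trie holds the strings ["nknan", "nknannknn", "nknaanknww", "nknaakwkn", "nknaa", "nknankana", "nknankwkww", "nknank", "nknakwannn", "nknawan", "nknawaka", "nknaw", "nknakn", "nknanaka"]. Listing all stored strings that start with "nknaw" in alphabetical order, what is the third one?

DFS of the "nknaw" subtree visits, in order: "nknaw", "nknawaka", "nknawan"
The 3rd is nknawan.

nknawan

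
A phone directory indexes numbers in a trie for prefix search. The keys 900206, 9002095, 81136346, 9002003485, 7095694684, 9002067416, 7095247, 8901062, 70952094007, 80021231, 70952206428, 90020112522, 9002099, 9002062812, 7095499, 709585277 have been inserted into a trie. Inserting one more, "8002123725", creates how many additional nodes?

3

The longest prefix of "8002123725" already in the trie is "8002123" (length 7).
So 10 − 7 = 3 new nodes.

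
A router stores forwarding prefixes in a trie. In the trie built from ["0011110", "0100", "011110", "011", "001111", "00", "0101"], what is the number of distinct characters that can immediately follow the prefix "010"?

2

Walk "010" from the root, arriving at one node.
Characters that immediately follow "010" among the stored strings: {0, 1}.
That node has 2 child edges.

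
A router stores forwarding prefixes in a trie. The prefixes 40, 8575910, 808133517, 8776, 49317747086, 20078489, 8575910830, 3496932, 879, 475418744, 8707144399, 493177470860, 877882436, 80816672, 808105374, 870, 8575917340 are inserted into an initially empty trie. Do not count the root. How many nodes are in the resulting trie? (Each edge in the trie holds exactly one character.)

Insert word by word; a character creates a node only if that edge doesn't already exist:
  "40" → 2 new (4, 0)
  "8575910" → 7 new (8, 5, 7, 5, 9, 1, 0)
  "808133517" → prefix "8" already present; 8 new (0, 8, 1, 3, 3, 5, 1, 7)
  "8776" → prefix "8" already present; 3 new (7, 7, 6)
  "49317747086" → prefix "4" already present; 10 new (9, 3, 1, 7, 7, 4, 7, 0, 8, 6)
  "20078489" → 8 new (2, 0, 0, 7, 8, 4, 8, 9)
  "8575910830" → prefix "8575910" already present; 3 new (8, 3, 0)
  "3496932" → 7 new (3, 4, 9, 6, 9, 3, 2)
  "879" → prefix "87" already present; 1 new (9)
  "475418744" → prefix "4" already present; 8 new (7, 5, 4, 1, 8, 7, 4, 4)
  "8707144399" → prefix "87" already present; 8 new (0, 7, 1, 4, 4, 3, 9, 9)
  "493177470860" → prefix "49317747086" already present; 1 new (0)
  "877882436" → prefix "877" already present; 6 new (8, 8, 2, 4, 3, 6)
  "80816672" → prefix "8081" already present; 4 new (6, 6, 7, 2)
  "808105374" → prefix "8081" already present; 5 new (0, 5, 3, 7, 4)
  "870" → prefix "870" already present; 0 new (none)
  "8575917340" → prefix "857591" already present; 4 new (7, 3, 4, 0)
Total nodes = 2 + 7 + 8 + 3 + 10 + 8 + 3 + 7 + 1 + 8 + 8 + 1 + 6 + 4 + 5 + 0 + 4 = 85

85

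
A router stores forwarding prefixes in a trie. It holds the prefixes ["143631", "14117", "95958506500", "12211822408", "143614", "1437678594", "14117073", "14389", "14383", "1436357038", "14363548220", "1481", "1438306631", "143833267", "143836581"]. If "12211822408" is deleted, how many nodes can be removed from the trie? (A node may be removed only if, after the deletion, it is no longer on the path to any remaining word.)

A node on "12211822408"'s path can go only if nothing else ends at it or branches off below it.
The suffix "2211822408" (10 nodes) is used only by "12211822408"; the node for "1" still has the child "4", so pruning stops there.
Nodes removed: 10

10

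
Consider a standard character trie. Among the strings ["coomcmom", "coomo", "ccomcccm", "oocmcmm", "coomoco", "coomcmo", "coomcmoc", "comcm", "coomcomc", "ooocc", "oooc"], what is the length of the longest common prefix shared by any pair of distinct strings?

Look for the deepest trie node that still has at least two words in its subtree.
e.g. "coomcmo" and "coomcmoc" share the prefix "coomcmo" of length 7; no pair shares a longer one.
Longest shared-prefix length: 7

7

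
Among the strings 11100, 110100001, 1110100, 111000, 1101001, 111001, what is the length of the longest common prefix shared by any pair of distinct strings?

6

The deepest shared node is where two words last agree before diverging.
"110100001" and "1101001" agree on "110100" (6 characters) before diverging; nothing deeper is shared.
Longest shared-prefix length: 6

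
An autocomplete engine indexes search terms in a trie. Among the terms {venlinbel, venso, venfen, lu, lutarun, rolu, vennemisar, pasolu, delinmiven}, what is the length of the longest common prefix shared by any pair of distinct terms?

Equivalently: take the maximum, over all pairs, of their longest common prefix length.
e.g. "venfen" and "venlinbel" share the prefix "ven" of length 3; no pair shares a longer one.
Longest shared-prefix length: 3

3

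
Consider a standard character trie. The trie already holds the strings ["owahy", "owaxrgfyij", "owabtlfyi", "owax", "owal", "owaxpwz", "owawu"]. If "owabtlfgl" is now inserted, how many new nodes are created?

The longest prefix of "owabtlfgl" already in the trie is "owabtlf" (length 7).
Each of the 2 remaining characters creates one node.

2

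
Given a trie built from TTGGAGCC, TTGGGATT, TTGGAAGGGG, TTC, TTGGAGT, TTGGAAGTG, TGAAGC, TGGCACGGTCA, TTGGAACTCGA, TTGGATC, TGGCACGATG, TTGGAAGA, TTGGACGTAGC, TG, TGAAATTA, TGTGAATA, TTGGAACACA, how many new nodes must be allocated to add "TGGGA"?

Walking "TGGGA" from the root, the first 3 characters ("TGG") follow existing edges; "G" is the first miss.
New nodes needed: |"TGGGA"| − 3 = 5 − 3 = 2.

2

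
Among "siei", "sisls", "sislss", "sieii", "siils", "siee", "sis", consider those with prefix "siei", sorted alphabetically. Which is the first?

siei

Words with prefix "siei", in lexicographic order: "siei", "sieii"
The 1st is siei.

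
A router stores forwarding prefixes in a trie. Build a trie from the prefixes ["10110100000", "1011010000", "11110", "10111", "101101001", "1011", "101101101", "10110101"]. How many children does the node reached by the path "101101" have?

2

Walk "101101" from the root, arriving at one node.
Distinct next characters after "101101": 0, 1.
That node has 2 child edges.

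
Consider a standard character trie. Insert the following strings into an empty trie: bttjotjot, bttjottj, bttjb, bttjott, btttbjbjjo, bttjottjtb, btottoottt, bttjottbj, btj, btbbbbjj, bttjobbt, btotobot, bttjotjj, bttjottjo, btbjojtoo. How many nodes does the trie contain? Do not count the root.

53

Insert word by word; a character creates a node only if that edge doesn't already exist:
  "bttjotjot" → 9 new (b, t, t, j, o, t, j, o, t)
  "bttjottj" → prefix "bttjot" already present; 2 new (t, j)
  "bttjb" → prefix "bttj" already present; 1 new (b)
  "bttjott" → prefix "bttjott" already present; 0 new (none)
  "btttbjbjjo" → prefix "btt" already present; 7 new (t, b, j, b, j, j, o)
  "bttjottjtb" → prefix "bttjottj" already present; 2 new (t, b)
  "btottoottt" → prefix "bt" already present; 8 new (o, t, t, o, o, t, t, t)
  "bttjottbj" → prefix "bttjott" already present; 2 new (b, j)
  "btj" → prefix "bt" already present; 1 new (j)
  "btbbbbjj" → prefix "bt" already present; 6 new (b, b, b, b, j, j)
  "bttjobbt" → prefix "bttjo" already present; 3 new (b, b, t)
  "btotobot" → prefix "btot" already present; 4 new (o, b, o, t)
  "bttjotjj" → prefix "bttjotj" already present; 1 new (j)
  "bttjottjo" → prefix "bttjottj" already present; 1 new (o)
  "btbjojtoo" → prefix "btb" already present; 6 new (j, o, j, t, o, o)
Total nodes = 9 + 2 + 1 + 0 + 7 + 2 + 8 + 2 + 1 + 6 + 3 + 4 + 1 + 1 + 6 = 53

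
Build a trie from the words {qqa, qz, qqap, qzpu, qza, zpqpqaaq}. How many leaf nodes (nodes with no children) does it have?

4

Leaves are exactly the stored words that no other stored word extends.
Those words: "qqap", "qza", "qzpu", "zpqpqaaq"
Leaf count: 4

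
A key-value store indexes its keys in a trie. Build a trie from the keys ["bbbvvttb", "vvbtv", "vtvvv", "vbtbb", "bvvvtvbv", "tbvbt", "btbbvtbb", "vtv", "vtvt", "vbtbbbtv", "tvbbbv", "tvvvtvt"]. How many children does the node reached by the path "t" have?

2

The children of the "t" node are the distinct next characters among strings starting with "t".
Characters that immediately follow "t" among the stored strings: {b, v}.
That node has 2 child edges.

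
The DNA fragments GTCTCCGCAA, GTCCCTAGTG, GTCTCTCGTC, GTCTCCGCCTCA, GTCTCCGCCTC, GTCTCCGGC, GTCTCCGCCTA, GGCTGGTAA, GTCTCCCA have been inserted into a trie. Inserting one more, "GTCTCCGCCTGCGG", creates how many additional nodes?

4

"GTCTCCGCCT" is already a path in the trie; the remaining "GCGG" must be added.
So 14 − 10 = 4 new nodes.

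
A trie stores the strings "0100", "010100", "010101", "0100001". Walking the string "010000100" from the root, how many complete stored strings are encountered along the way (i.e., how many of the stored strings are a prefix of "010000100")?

2

Walk "010000100" from the root; an end-of-word marker is hit whenever a stored word is a prefix of "010000100".
Prefixes of the query that are stored words: "0100", "0100001"
Count: 2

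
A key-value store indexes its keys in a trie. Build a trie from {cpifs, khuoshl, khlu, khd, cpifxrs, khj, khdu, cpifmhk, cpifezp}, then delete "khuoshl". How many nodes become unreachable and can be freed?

5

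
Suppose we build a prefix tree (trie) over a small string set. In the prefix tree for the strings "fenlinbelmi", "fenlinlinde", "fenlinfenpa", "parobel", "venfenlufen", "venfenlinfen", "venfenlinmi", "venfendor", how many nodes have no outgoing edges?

Leaves are exactly the stored words that no other stored word extends.
Those words: "fenlinbelmi", "fenlinfenpa", "fenlinlinde", "parobel", "venfendor", "venfenlinfen", "venfenlinmi", "venfenlufen"
Leaf count: 8

8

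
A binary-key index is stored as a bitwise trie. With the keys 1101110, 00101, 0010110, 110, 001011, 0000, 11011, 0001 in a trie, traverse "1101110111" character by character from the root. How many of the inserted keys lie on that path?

Traverse "1101110111" character by character; count nodes along the way that are marked as word ends.
Prefixes of the query that are stored words: "110", "11011", "1101110"
Count: 3

3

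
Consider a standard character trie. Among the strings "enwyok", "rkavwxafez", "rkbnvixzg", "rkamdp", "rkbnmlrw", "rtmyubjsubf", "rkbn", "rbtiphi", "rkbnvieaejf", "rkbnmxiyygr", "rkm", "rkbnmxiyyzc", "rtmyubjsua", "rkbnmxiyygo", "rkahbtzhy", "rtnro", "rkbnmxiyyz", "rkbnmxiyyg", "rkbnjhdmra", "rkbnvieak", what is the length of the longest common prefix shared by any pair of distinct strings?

10

The deepest shared node is where two words last agree before diverging.
e.g. "rkbnmxiyyg" and "rkbnmxiyygo" share the prefix "rkbnmxiyyg" of length 10; no pair shares a longer one.
Longest shared-prefix length: 10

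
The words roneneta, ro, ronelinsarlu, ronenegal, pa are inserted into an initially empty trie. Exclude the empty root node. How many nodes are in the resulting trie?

21

Trace insertions, counting only characters that open a new branch:
  "roneneta" → 8 new (r, o, n, e, n, e, t, a)
  "ro" → prefix "ro" already present; 0 new (none)
  "ronelinsarlu" → prefix "rone" already present; 8 new (l, i, n, s, a, r, l, u)
  "ronenegal" → prefix "ronene" already present; 3 new (g, a, l)
  "pa" → 2 new (p, a)
Total nodes = 8 + 0 + 8 + 3 + 2 = 21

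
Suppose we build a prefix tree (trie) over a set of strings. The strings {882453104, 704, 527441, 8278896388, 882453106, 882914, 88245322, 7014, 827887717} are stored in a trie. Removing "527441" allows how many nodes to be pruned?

A node on "527441"'s path can go only if nothing else ends at it or branches off below it.
No other word shares any prefix with "527441", so all 6 of its nodes go.
Nodes removed: 6

6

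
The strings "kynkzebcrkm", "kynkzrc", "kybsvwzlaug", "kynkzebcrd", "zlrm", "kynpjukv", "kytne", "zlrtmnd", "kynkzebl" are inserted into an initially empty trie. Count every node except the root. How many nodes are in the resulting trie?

40

Trace insertions, counting only characters that open a new branch:
  "kynkzebcrkm" → 11 new (k, y, n, k, z, e, b, c, r, k, m)
  "kynkzrc" → prefix "kynkz" already present; 2 new (r, c)
  "kybsvwzlaug" → prefix "ky" already present; 9 new (b, s, v, w, z, l, a, u, g)
  "kynkzebcrd" → prefix "kynkzebcr" already present; 1 new (d)
  "zlrm" → 4 new (z, l, r, m)
  "kynpjukv" → prefix "kyn" already present; 5 new (p, j, u, k, v)
  "kytne" → prefix "ky" already present; 3 new (t, n, e)
  "zlrtmnd" → prefix "zlr" already present; 4 new (t, m, n, d)
  "kynkzebl" → prefix "kynkzeb" already present; 1 new (l)
Total nodes = 11 + 2 + 9 + 1 + 4 + 5 + 3 + 4 + 1 = 40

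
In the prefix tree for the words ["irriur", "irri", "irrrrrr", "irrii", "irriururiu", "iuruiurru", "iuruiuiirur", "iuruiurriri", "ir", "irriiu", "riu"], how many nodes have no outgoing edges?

Leaves are exactly the stored words that no other stored word extends.
Those words: "irriiu", "irriururiu", "irrrrrr", "iuruiuiirur", "iuruiurriri", "iuruiurru", "riu"
Leaf count: 7

7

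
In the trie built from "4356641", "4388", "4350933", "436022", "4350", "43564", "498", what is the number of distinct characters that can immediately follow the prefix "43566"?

The children of the "43566" node are the distinct next characters among strings starting with "43566".
Characters that immediately follow "43566" among the stored strings: {4}.
That node has 1 child edge.

1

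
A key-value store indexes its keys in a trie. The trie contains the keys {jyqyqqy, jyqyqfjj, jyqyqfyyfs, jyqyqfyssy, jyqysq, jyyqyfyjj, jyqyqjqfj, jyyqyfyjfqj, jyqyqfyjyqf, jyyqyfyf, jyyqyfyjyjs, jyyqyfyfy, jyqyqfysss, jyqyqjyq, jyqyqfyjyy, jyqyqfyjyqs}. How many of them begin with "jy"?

16

Traverse to the node for "jy", then collect every word in that subtree.
Words under "jy": jyqyqfjj, jyqyqfyjyqf, jyqyqfyjyqs, jyqyqfyjyy, jyqyqfysss, jyqyqfyssy, jyqyqfyyfs, jyqyqjqfj, jyqyqjyq, jyqyqqy, jyqysq, jyyqyfyf, jyyqyfyfy, jyyqyfyjfqj, jyyqyfyjj, jyyqyfyjyjs
Count: 16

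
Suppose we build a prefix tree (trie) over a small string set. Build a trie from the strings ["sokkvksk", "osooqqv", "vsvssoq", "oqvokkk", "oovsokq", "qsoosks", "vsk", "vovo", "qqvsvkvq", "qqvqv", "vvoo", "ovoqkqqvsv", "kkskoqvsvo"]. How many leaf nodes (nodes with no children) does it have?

Leaves are exactly the stored words that no other stored word extends.
Those words: "kkskoqvsvo", "oovsokq", "oqvokkk", "osooqqv", "ovoqkqqvsv", "qqvqv", "qqvsvkvq", "qsoosks", "sokkvksk", "vovo", "vsk", "vsvssoq", "vvoo"
Leaf count: 13

13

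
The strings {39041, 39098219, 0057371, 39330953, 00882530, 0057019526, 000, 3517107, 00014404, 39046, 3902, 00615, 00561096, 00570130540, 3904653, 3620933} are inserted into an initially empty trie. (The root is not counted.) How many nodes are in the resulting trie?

For each word, the new-node count is its length minus the longest prefix already in the trie:
  "39041" → 5 new (3, 9, 0, 4, 1)
  "39098219" → prefix "390" already present; 5 new (9, 8, 2, 1, 9)
  "0057371" → 7 new (0, 0, 5, 7, 3, 7, 1)
  "39330953" → prefix "39" already present; 6 new (3, 3, 0, 9, 5, 3)
  "00882530" → prefix "00" already present; 6 new (8, 8, 2, 5, 3, 0)
  "0057019526" → prefix "0057" already present; 6 new (0, 1, 9, 5, 2, 6)
  "000" → prefix "00" already present; 1 new (0)
  "3517107" → prefix "3" already present; 6 new (5, 1, 7, 1, 0, 7)
  "00014404" → prefix "000" already present; 5 new (1, 4, 4, 0, 4)
  "39046" → prefix "3904" already present; 1 new (6)
  "3902" → prefix "390" already present; 1 new (2)
  "00615" → prefix "00" already present; 3 new (6, 1, 5)
  "00561096" → prefix "005" already present; 5 new (6, 1, 0, 9, 6)
  "00570130540" → prefix "005701" already present; 5 new (3, 0, 5, 4, 0)
  "3904653" → prefix "39046" already present; 2 new (5, 3)
  "3620933" → prefix "3" already present; 6 new (6, 2, 0, 9, 3, 3)
Total nodes = 5 + 5 + 7 + 6 + 6 + 6 + 1 + 6 + 5 + 1 + 1 + 3 + 5 + 5 + 2 + 6 = 70

70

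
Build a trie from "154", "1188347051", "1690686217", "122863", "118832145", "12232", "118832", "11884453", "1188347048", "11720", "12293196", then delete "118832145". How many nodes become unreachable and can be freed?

After clearing the end-marker at "118832145", prune upward until reaching a node still needed by another word.
The suffix "145" (3 nodes) is used only by "118832145"; "118832" is itself a stored word, so pruning stops there.
Nodes removed: 3

3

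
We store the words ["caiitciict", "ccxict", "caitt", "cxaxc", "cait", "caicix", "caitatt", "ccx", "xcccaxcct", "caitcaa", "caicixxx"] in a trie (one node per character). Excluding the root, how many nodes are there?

Count nodes per top-level branch (shared prefixes stored once):
  'c'-branch (caicix, caicixxx, caiitciict, cait, caitatt, caitcaa, caitt, ccx, ccxict, cxaxc): 32 nodes
  'x'-branch (xcccaxcct): 9 nodes
Sum: 41

41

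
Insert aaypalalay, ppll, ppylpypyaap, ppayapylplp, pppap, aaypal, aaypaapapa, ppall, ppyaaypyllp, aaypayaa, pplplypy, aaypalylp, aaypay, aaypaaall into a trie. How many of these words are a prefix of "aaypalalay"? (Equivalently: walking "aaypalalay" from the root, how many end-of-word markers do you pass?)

2

Walk "aaypalalay" from the root; an end-of-word marker is hit whenever a stored word is a prefix of "aaypalalay".
Prefixes of the query that are stored words: "aaypal", "aaypalalay"
Count: 2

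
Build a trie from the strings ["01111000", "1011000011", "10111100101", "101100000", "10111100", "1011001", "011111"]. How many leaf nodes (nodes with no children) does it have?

6

A leaf is a node with no children — equivalently, the end of a word that is not a proper prefix of any other stored word.
Those words: "01111000", "011111", "101100000", "1011000011", "1011001", "10111100101"
Leaf count: 6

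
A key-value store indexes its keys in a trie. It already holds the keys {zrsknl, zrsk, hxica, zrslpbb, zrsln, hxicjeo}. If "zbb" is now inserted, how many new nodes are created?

The longest prefix of "zbb" already in the trie is "z" (length 1).
New nodes needed: |"zbb"| − 1 = 3 − 1 = 2.

2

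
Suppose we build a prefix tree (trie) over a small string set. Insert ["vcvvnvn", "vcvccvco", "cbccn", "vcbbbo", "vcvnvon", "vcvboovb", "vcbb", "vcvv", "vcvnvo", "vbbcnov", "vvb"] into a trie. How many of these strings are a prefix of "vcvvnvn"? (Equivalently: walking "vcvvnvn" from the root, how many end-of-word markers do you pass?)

2

Check each prefix of "vcvvnvn" against the stored set — each match is an end-marker on the path.
Prefixes of the query that are stored words: "vcvv", "vcvvnvn"
Count: 2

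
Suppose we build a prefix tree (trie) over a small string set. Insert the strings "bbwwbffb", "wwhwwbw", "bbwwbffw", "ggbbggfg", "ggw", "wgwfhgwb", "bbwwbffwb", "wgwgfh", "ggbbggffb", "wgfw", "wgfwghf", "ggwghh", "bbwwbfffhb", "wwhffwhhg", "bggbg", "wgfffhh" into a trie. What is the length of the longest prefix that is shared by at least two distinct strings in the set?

The deepest shared node is where two words last agree before diverging.
e.g. "bbwwbffw" and "bbwwbffwb" share the prefix "bbwwbffw" of length 8; no pair shares a longer one.
Longest shared-prefix length: 8

8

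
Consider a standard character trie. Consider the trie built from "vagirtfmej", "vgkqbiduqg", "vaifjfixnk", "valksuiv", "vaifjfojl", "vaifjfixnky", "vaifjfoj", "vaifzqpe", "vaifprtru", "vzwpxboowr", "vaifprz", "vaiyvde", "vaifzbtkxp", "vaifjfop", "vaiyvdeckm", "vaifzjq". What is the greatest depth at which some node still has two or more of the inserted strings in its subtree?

Equivalently: take the maximum, over all pairs, of their longest common prefix length.
e.g. "vaifjfixnk" and "vaifjfixnky" share the prefix "vaifjfixnk" of length 10; no pair shares a longer one.
Longest shared-prefix length: 10

10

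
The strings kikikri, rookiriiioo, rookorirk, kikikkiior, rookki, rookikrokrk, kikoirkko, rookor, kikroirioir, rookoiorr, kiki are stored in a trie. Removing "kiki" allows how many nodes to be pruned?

0

Walk "kiki" from the leaf back toward the root, removing each node that no remaining word uses.
Every node on "kiki" is still needed (e.g. by "kikikri"), so nothing is freed.
Nodes removed: 0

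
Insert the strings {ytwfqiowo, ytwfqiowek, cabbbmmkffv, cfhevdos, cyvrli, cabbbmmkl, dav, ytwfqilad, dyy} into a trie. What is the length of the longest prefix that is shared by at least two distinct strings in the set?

Equivalently: take the maximum, over all pairs, of their longest common prefix length.
"cabbbmmkffv" and "cabbbmmkl" agree on "cabbbmmk" (8 characters) before diverging; nothing deeper is shared.
Longest shared-prefix length: 8

8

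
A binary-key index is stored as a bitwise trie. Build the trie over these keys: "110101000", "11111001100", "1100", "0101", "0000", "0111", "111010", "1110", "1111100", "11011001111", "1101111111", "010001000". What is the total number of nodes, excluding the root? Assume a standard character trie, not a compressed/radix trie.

For each word, the new-node count is its length minus the longest prefix already in the trie:
  "110101000" → 9 new (1, 1, 0, 1, 0, 1, 0, 0, 0)
  "11111001100" → prefix "11" already present; 9 new (1, 1, 1, 0, 0, 1, 1, 0, 0)
  "1100" → prefix "110" already present; 1 new (0)
  "0101" → 4 new (0, 1, 0, 1)
  "0000" → prefix "0" already present; 3 new (0, 0, 0)
  "0111" → prefix "01" already present; 2 new (1, 1)
  "111010" → prefix "111" already present; 3 new (0, 1, 0)
  "1110" → prefix "1110" already present; 0 new (none)
  "1111100" → prefix "1111100" already present; 0 new (none)
  "11011001111" → prefix "1101" already present; 7 new (1, 0, 0, 1, 1, 1, 1)
  "1101111111" → prefix "11011" already present; 5 new (1, 1, 1, 1, 1)
  "010001000" → prefix "010" already present; 6 new (0, 0, 1, 0, 0, 0)
Total nodes = 9 + 9 + 1 + 4 + 3 + 2 + 3 + 0 + 0 + 7 + 5 + 6 = 49

49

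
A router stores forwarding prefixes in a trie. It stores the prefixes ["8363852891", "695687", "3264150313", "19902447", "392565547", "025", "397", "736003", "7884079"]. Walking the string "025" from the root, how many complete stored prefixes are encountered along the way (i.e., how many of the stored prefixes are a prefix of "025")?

1

Traverse "025" character by character; count nodes along the way that are marked as word ends.
Prefixes of the query that are stored words: "025"
Count: 1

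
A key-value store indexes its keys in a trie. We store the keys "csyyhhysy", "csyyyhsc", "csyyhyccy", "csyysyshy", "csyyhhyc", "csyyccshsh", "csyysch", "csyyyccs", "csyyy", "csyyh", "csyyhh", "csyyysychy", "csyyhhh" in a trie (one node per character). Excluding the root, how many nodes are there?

40

Trace insertions, counting only characters that open a new branch:
  "csyyhhysy" → 9 new (c, s, y, y, h, h, y, s, y)
  "csyyyhsc" → prefix "csyy" already present; 4 new (y, h, s, c)
  "csyyhyccy" → prefix "csyyh" already present; 4 new (y, c, c, y)
  "csyysyshy" → prefix "csyy" already present; 5 new (s, y, s, h, y)
  "csyyhhyc" → prefix "csyyhhy" already present; 1 new (c)
  "csyyccshsh" → prefix "csyy" already present; 6 new (c, c, s, h, s, h)
  "csyysch" → prefix "csyys" already present; 2 new (c, h)
  "csyyyccs" → prefix "csyyy" already present; 3 new (c, c, s)
  "csyyy" → prefix "csyyy" already present; 0 new (none)
  "csyyh" → prefix "csyyh" already present; 0 new (none)
  "csyyhh" → prefix "csyyhh" already present; 0 new (none)
  "csyyysychy" → prefix "csyyy" already present; 5 new (s, y, c, h, y)
  "csyyhhh" → prefix "csyyhh" already present; 1 new (h)
Total nodes = 9 + 4 + 4 + 5 + 1 + 6 + 2 + 3 + 0 + 0 + 0 + 5 + 1 = 40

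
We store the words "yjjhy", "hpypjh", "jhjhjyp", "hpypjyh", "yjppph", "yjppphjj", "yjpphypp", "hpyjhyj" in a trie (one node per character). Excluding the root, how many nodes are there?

34

For each word, the new-node count is its length minus the longest prefix already in the trie:
  "yjjhy" → 5 new (y, j, j, h, y)
  "hpypjh" → 6 new (h, p, y, p, j, h)
  "jhjhjyp" → 7 new (j, h, j, h, j, y, p)
  "hpypjyh" → prefix "hpypj" already present; 2 new (y, h)
  "yjppph" → prefix "yj" already present; 4 new (p, p, p, h)
  "yjppphjj" → prefix "yjppph" already present; 2 new (j, j)
  "yjpphypp" → prefix "yjpp" already present; 4 new (h, y, p, p)
  "hpyjhyj" → prefix "hpy" already present; 4 new (j, h, y, j)
Total nodes = 5 + 6 + 7 + 2 + 4 + 2 + 4 + 4 = 34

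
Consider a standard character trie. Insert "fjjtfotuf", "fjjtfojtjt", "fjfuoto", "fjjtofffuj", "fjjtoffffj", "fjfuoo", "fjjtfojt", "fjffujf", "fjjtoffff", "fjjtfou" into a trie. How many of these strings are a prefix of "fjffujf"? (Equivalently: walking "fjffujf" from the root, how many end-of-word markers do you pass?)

Check each prefix of "fjffujf" against the stored set — each match is an end-marker on the path.
Prefixes of the query that are stored words: "fjffujf"
Count: 1

1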